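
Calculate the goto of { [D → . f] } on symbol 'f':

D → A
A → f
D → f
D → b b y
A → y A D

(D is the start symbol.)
GOTO(I, 'f') = CLOSURE({ [A → αX.β] : [A → α.Xβ] ∈ I, X = 'f' })

Items with dot before 'f', with the dot advanced:
  [D → . f] → [D → f .]
Closure adds nothing (no advanced item has the dot before a non-terminal).

GOTO = { [D → f .] }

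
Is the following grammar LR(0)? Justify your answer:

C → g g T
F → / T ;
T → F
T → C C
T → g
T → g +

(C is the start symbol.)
No. Shift-reduce conflict between [T → g .] and [C → g . g T]

Augment with C' → C and build the canonical LR(0) collection (I0 = CLOSURE({[C' → . C]}), then GOTO on every symbol after a dot until no new states appear). It has 13 states:
  I0: { [C → . g g T], [C' → . C] }  — shift
  I1: { [C' → C .] }  — accept
  I2: { [C → g . g T] }  — shift
  I3: { [C → . g g T], [C → g g . T], [F → . / T ;], [T → . C C], [T → . F], [T → . g +], [T → . g] }  — shift
  I4: { [C → . g g T], [F → . / T ;], [F → / . T ;], [T → . C C], [T → . F], [T → . g +], [T → . g] }  — shift
  I5: { [C → . g g T], [T → C . C] }  — shift
  I6: { [T → F .] }  — reduce
  I7: { [C → g g T .] }  — reduce
  I8: { [C → g . g T], [T → g . +], [T → g .] }  — shift, reduce
  I9: { [T → g + .] }  — reduce
  I10: { [T → C C .] }  — reduce
  I11: { [F → / T . ;] }  — shift
  I12: { [F → / T ; .] }  — reduce

Conflict in state I8:
  Shift-reduce conflict between [T → g .] and [C → g . g T]
So the grammar is NOT LR(0).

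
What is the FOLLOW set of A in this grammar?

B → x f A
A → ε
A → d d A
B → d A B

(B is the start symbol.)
{ $, 'd', 'x' }

To compute FOLLOW(A), find every occurrence of A on a right-hand side N → α A β: add FIRST(β) \ {ε}, and if β is empty or nullable also add FOLLOW(N). Iterate to a fixed point.

In B → x f A: A is at the end, add FOLLOW(B)
In A → d d A: A is at the end; this adds FOLLOW(A) to itself — nothing new
In B → d A B: A is followed by B, add FIRST(B) \ {ε} = { 'd', 'x' }

The FOLLOW sets referred to above (computed the same way, to a fixed point):
  FOLLOW(B) = { $ }

Taking the union: FOLLOW(A) = { $, 'd', 'x' }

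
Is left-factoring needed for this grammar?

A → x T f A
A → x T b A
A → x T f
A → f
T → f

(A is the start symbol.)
Left-factoring is needed when two productions for the same non-terminal
share a common prefix on the right-hand side.

Productions for A:
  A → x T f A
  A → x T b A
  A → x T f
  A → f

Found common prefix 'x T' in productions for A

Answer: Yes, A has productions with common prefix 'x T'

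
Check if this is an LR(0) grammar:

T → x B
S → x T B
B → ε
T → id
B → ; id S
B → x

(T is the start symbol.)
A grammar is LR(0) if no state in the canonical LR(0) collection has:
  - both a shift item (dot before a terminal) and a complete item (shift-reduce conflict), or
  - two or more complete items (reduce-reduce conflict; the accept item [T' → T .] counts as a complete item here).

Augment with T' → T and build the canonical LR(0) collection (I0 = CLOSURE({[T' → . T]}), then GOTO on every symbol after a dot until no new states appear). It has 12 states:
  I0: { [T → . id], [T → . x B], [T' → . T] }  — shift
  I1: { [T' → T .] }  — accept
  I2: { [T → id .] }  — reduce
  I3: { [B → . ; id S], [B → . x], [B → .], [T → x . B] }  — shift, reduce
  I4: { [B → ; . id S] }  — shift
  I5: { [T → x B .] }  — reduce
  I6: { [B → x .] }  — reduce
  I7: { [B → ; id . S], [S → . x T B] }  — shift
  I8: { [B → ; id S .] }  — reduce
  I9: { [S → x . T B], [T → . id], [T → . x B] }  — shift
  I10: { [B → . ; id S], [B → . x], [B → .], [S → x T . B] }  — shift, reduce
  I11: { [S → x T B .] }  — reduce

Conflict in state I3:
  Shift-reduce conflict between [B → .] and [B → . ; id S]
So the grammar is NOT LR(0).

Answer: No. Shift-reduce conflict between [B → .] and [B → . ; id S]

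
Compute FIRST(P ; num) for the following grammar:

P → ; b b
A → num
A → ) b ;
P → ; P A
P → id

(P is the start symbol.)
{ ';', 'id' }

FIRST sets of the non-terminals involved (from the grammar, by fixed-point iteration):
  FIRST(P) = { ';', 'id' }

To compute FIRST(P ; num), process the symbols left to right:
Symbol P is a non-terminal. Add FIRST(P) \ {ε} = { ';', 'id' }
P is not nullable (ε ∉ FIRST(P)), so stop here.
FIRST(P ; num) = { ';', 'id' }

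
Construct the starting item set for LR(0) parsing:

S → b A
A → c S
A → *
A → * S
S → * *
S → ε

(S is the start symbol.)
First, augment the grammar with S' → S
I₀ = CLOSURE({ [S' → . S] }):
  [S' → . S] has the dot before S: add [S → . b A], [S → . * *], [S → .]
No further items can be added.

I₀ = { [S → . * *], [S → . b A], [S → .], [S' → . S] }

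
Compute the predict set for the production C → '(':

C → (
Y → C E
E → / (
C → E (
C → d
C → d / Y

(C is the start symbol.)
{ '(' }

PREDICT(C → '(') = (FIRST(RHS) \ {ε}) ∪ (FOLLOW(C) if ε ∈ FIRST(RHS), i.e. RHS ⇒* ε)
FIRST('(') = { '(' }
ε ∉ FIRST('('), so FOLLOW(C) is not added.
PREDICT(C → '(') = { '(' }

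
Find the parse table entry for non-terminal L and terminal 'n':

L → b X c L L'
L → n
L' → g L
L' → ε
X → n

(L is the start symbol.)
L → n

To find M[L, 'n'], we find productions for L where 'n' is in the predict set (PREDICT(N → α) = (FIRST(α) \ {ε}) ∪ (FOLLOW(N) if α ⇒* ε)).

L → b X c L L': PREDICT = { 'b' }
L → n: PREDICT = { 'n' }
  'n' is in predict set, so this production goes in M[L, 'n']

M[L, 'n'] = L → n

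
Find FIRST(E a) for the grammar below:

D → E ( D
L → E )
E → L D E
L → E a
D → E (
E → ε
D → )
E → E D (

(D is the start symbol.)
FIRST sets of the non-terminals involved (from the grammar, by fixed-point iteration):
  FIRST(E) = { '(', ')', 'a', ε }

To compute FIRST(E a), process the symbols left to right:
Symbol E is a non-terminal. Add FIRST(E) \ {ε} = { '(', ')', 'a' }
E is nullable (ε ∈ FIRST(E)), continue to the next symbol.
Symbol a is a terminal. Add 'a' and stop.
FIRST(E a) = { '(', ')', 'a' }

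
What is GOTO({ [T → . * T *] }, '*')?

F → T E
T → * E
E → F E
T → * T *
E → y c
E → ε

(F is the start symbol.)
{ [T → * . T *], [T → . * E], [T → . * T *] }

GOTO(I, '*') = CLOSURE({ [A → αX.β] : [A → α.Xβ] ∈ I, X = '*' })

Items with dot before '*', with the dot advanced:
  [T → . * T *] → [T → * . T *]
Closure of the advanced items:
  [T → * . T *] has the dot before T: add [T → . * E], [T → . * T *]

GOTO = { [T → * . T *], [T → . * E], [T → . * T *] }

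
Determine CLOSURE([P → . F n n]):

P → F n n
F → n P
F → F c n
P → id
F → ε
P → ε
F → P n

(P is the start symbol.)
{ [F → . F c n], [F → . P n], [F → . n P], [F → .], [P → . F n n], [P → . id], [P → .] }

To compute CLOSURE, for each item [A → α.Bβ] where B is a non-terminal, add [B → .γ] for all productions B → γ; repeat for the newly added items until nothing changes.

Start with: [P → . F n n]
  [P → . F n n] has the dot before F: add [F → . n P], [F → . F c n], [F → .], [F → . P n]
  [F → . P n] has the dot before P: add [P → . id], [P → .]
No further items can be added.

CLOSURE = { [F → . F c n], [F → . P n], [F → . n P], [F → .], [P → . F n n], [P → . id], [P → .] }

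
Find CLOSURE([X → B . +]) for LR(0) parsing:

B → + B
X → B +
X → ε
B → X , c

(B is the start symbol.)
To compute CLOSURE, for each item [A → α.Bβ] where B is a non-terminal, add [B → .γ] for all productions B → γ; repeat for the newly added items until nothing changes.

Start with: [X → B . +]
The dot precedes the terminal '+', so nothing is added.

CLOSURE = { [X → B . +] }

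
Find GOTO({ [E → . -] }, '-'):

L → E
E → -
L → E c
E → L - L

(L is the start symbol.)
GOTO(I, '-') = CLOSURE({ [A → αX.β] : [A → α.Xβ] ∈ I, X = '-' })

Items with dot before '-', with the dot advanced:
  [E → . -] → [E → - .]
Closure adds nothing (no advanced item has the dot before a non-terminal).

GOTO = { [E → - .] }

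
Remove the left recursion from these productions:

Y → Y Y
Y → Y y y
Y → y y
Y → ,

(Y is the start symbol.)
Y → y y Y'
Y → , Y'
Y' → Y Y'
Y' → y y Y'
Y' → ε

Y is directly left-recursive. The standard transformation for
  A → A α₁ | ... | A α_m | β₁ | ... | β_n
is
  A  → β₁ A' | ... | β_n A'
  A' → α₁ A' | ... | α_m A' | ε

Y → y y becomes Y → y y Y'
Y → , becomes Y → , Y'
Y → Y Y becomes Y' → Y Y'
Y → Y y y becomes Y' → y y Y'
Add Y' → ε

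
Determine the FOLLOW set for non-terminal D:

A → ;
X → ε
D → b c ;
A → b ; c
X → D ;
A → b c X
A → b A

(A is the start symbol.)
{ ';' }

To compute FOLLOW(D), find every occurrence of D on a right-hand side N → α D β: add FIRST(β) \ {ε}, and if β is empty or nullable also add FOLLOW(N). Iterate to a fixed point.

In X → D ;: D is followed by ';', add FIRST(';') \ {ε} = { ';' }

Taking the union: FOLLOW(D) = { ';' }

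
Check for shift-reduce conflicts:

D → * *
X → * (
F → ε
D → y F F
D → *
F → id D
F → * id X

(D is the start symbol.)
Yes — I1: [D → * .] vs [D → * . *]; I3: [F → .] vs [F → . * id X]; I5: [F → .] vs [F → . * id X]

A shift-reduce conflict occurs when an LR(0) state has both:
  - a complete (reduce) item [A → α .] (dot at the end), and
  - a shift item [B → β . c γ] (dot before a terminal).

Augment with D' → D and build the canonical LR(0) collection (I0 = CLOSURE({[D' → . D]}), then GOTO on every symbol after a dot until no new states appear). It has 14 states:
  I0: { [D → . * *], [D → . *], [D → . y F F], [D' → . D] }  — shift
  I1: { [D → * . *], [D → * .] }  — shift, reduce
  I2: { [D' → D .] }  — accept
  I3: { [D → y . F F], [F → . * id X], [F → . id D], [F → .] }  — shift, reduce
  I4: { [F → * . id X] }  — shift
  I5: { [D → y F . F], [F → . * id X], [F → . id D], [F → .] }  — shift, reduce
  I6: { [D → . * *], [D → . *], [D → . y F F], [F → id . D] }  — shift
  I7: { [F → id D .] }  — reduce
  I8: { [D → y F F .] }  — reduce
  I9: { [F → * id . X], [X → . * (] }  — shift
  I10: { [X → * . (] }  — shift
  I11: { [F → * id X .] }  — reduce
  I12: { [X → * ( .] }  — reduce
  I13: { [D → * * .] }  — reduce

I1 contains reduce item [D → * .] and shift item [D → * . *] — shift-reduce conflict.
I3 contains reduce item [F → .] and shift items [F → . * id X], [F → . id D] — shift-reduce conflict.
I5 contains reduce item [F → .] and shift items [F → . * id X], [F → . id D] — shift-reduce conflict.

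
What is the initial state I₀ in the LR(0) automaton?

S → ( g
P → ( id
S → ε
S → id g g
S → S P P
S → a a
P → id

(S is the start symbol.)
First, augment the grammar with S' → S
I₀ = CLOSURE({ [S' → . S] }):
  [S' → . S] has the dot before S: add [S → . ( g], [S → .], [S → . id g g], [S → . S P P], [S → . a a]
No further items can be added.

I₀ = { [S → . ( g], [S → . S P P], [S → . a a], [S → . id g g], [S → .], [S' → . S] }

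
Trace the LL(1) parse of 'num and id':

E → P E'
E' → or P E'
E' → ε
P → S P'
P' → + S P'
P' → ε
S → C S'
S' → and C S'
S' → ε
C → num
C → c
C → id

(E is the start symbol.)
LL(1) parsing maintains a stack (initially the start symbol over $) and the input. At each step: if the stack top is a terminal, match it against the current input token; if it is a non-terminal N, replace it with the RHS of M[N, lookahead] (the unique production whose predict set contains the lookahead).

Stack is shown with the top on the left.

Stack             Input         Action
--------------------------------------
E $               num and id $  output E → P E'
P E' $            num and id $  output P → S P'
S P' E' $         num and id $  output S → C S'
C S' P' E' $      num and id $  output C → num
num S' P' E' $    num and id $  match 'num'
S' P' E' $        and id $      output S' → and C S'
and C S' P' E' $  and id $      match 'and'
C S' P' E' $      id $          output C → id
id S' P' E' $     id $          match 'id'
S' P' E' $        $             output S' → ε
P' E' $           $             output P' → ε
E' $              $             output E' → ε
$                 $             accept

The string is accepted.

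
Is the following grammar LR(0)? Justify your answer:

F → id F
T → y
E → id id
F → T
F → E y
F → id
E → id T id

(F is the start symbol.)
No. Shift-reduce conflict between [F → id .] and [E → . id T id]

Augment with F' → F and build the canonical LR(0) collection (I0 = CLOSURE({[F' → . F]}), then GOTO on every symbol after a dot until no new states appear). It has 11 states:
  I0: { [E → . id T id], [E → . id id], [F → . E y], [F → . T], [F → . id F], [F → . id], [F' → . F], [T → . y] }  — shift
  I1: { [F → E . y] }  — shift
  I2: { [F' → F .] }  — accept
  I3: { [F → T .] }  — reduce
  I4: { [E → . id T id], [E → . id id], [E → id . T id], [E → id . id], [F → . E y], [F → . T], [F → . id F], [F → . id], [F → id . F], [F → id .], [T → . y] }  — shift, reduce
  I5: { [T → y .] }  — reduce
  I6: { [F → id F .] }  — reduce
  I7: { [E → id T . id], [F → T .] }  — shift, reduce
  I8: { [E → . id T id], [E → . id id], [E → id . T id], [E → id . id], [E → id id .], [F → . E y], [F → . T], [F → . id F], [F → . id], [F → id . F], [F → id .], [T → . y] }  — shift, 2 reduces
  I9: { [E → id T id .] }  — reduce
  I10: { [F → E y .] }  — reduce

Conflict in state I4:
  Shift-reduce conflict between [F → id .] and [E → . id T id]
So the grammar is NOT LR(0).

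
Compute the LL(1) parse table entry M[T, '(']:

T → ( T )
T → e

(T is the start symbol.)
T → ( T )

To find M[T, '('], we find productions for T where '(' is in the predict set (PREDICT(N → α) = (FIRST(α) \ {ε}) ∪ (FOLLOW(N) if α ⇒* ε)).

T → ( T ): PREDICT = { '(' }
  '(' is in predict set, so this production goes in M[T, '(']
T → e: PREDICT = { 'e' }

M[T, '('] = T → ( T )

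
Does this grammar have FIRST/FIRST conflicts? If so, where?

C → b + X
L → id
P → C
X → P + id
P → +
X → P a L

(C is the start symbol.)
Yes. X → P '+' id / X → P a L on { '+', 'b' }

A FIRST/FIRST conflict occurs when two productions N → α and N → β for the same non-terminal have FIRST(α) ∩ FIRST(β) ≠ ∅ (with ε ∈ FIRST of a nullable right-hand side, so two nullable alternatives also conflict).

FIRST sets of the non-terminals at (or reachable through a nullable prefix from) the front of some alternative:
  FIRST(C) = { 'b' }
  FIRST(P) = { '+', 'b' }

Productions for P:
  P → C: FIRST = { 'b' }
  P → +: FIRST = { '+' }
Productions for X:
  X → P + id: FIRST = { '+', 'b' }
  X → P a L: FIRST = { '+', 'b' }
C, L have only one production, so no FIRST/FIRST conflict is possible there.

Conflict for X: X → P + id and X → P a L
  Overlap: { '+', 'b' }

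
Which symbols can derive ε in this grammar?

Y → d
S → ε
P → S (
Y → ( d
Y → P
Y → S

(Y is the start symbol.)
A non-terminal is nullable if it can derive ε (the empty string): either it has an ε-production, or it has a production whose right-hand side consists entirely of nullable non-terminals.

ε-productions: S → ε
So S is immediately nullable.
Y → S: every symbol on the right is nullable, so Y is nullable too.
No further non-terminal can be added: every production for the remaining non-terminals contains a terminal or a non-nullable non-terminal.
Nullable = { 'S', 'Y' }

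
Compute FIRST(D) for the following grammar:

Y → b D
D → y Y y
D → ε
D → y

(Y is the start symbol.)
From D → y Y y:
  - y is a terminal: add 'y' and stop
From D → ε:
  - ε-production, so ε ∈ FIRST(D)
From D → y:
  - y is a terminal: add 'y' and stop

Collecting: FIRST(D) = { 'y', ε }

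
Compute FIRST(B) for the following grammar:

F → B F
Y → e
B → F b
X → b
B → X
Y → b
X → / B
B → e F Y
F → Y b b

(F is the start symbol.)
{ '/', 'b', 'e' }

To compute FIRST(B), examine every production with B on the left-hand side, reading each right-hand side left to right until a non-nullable symbol is reached.

FIRST sets of the other non-terminals involved (by the same procedure, iterated to a fixed point):
  FIRST(F) = { '/', 'b', 'e' }
  FIRST(X) = { '/', 'b' }

From B → F b:
  - F is a non-terminal: add FIRST(F) \ {ε} = { '/', 'b', 'e' }
    F is not nullable, so stop
From B → X:
  - X is a non-terminal: add FIRST(X) \ {ε} = { '/', 'b' }
    X is not nullable, so stop
From B → e F Y:
  - e is a terminal: add 'e' and stop

Collecting: FIRST(B) = { '/', 'b', 'e' }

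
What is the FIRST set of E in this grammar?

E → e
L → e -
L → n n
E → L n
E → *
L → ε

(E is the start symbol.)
To compute FIRST(E), examine every production with E on the left-hand side, reading each right-hand side left to right until a non-nullable symbol is reached.

FIRST sets of the other non-terminals involved (by the same procedure, iterated to a fixed point):
  FIRST(L) = { 'e', 'n', ε }

From E → e:
  - e is a terminal: add 'e' and stop
From E → L n:
  - L is a non-terminal: add FIRST(L) \ {ε} = { 'e', 'n' }
    L is nullable, so continue to the next symbol
  - n is a terminal: add 'n' and stop
From E → *:
  - '*' is a terminal: add '*' and stop

Collecting: FIRST(E) = { '*', 'e', 'n' }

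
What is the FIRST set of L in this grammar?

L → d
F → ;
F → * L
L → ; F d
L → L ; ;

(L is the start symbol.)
To compute FIRST(L), examine every production with L on the left-hand side, reading each right-hand side left to right until a non-nullable symbol is reached.

From L → d:
  - d is a terminal: add 'd' and stop
From L → ; F d:
  - ';' is a terminal: add ';' and stop
From L → L ; ;:
  - L is the symbol being defined: contributes nothing new
    L is not nullable, so stop

Collecting: FIRST(L) = { ';', 'd' }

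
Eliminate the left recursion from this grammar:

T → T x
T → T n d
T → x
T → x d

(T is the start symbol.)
T is directly left-recursive. The standard transformation for
  A → A α₁ | ... | A α_m | β₁ | ... | β_n
is
  A  → β₁ A' | ... | β_n A'
  A' → α₁ A' | ... | α_m A' | ε

T → x becomes T → x T'
T → x d becomes T → x d T'
T → T x becomes T' → x T'
T → T n d becomes T' → n d T'
Add T' → ε

Resulting grammar:
T → x T'
T → x d T'
T' → x T'
T' → n d T'
T' → ε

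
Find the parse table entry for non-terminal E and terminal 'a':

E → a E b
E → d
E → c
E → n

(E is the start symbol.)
E → a E b

To find M[E, 'a'], we find productions for E where 'a' is in the predict set (PREDICT(N → α) = (FIRST(α) \ {ε}) ∪ (FOLLOW(N) if α ⇒* ε)).

E → a E b: PREDICT = { 'a' }
  'a' is in predict set, so this production goes in M[E, 'a']
E → d: PREDICT = { 'd' }
E → c: PREDICT = { 'c' }
E → n: PREDICT = { 'n' }

M[E, 'a'] = E → a E b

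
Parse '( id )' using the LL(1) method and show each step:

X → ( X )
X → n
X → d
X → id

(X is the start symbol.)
LL(1) parsing maintains a stack (initially the start symbol over $) and the input. At each step: if the stack top is a terminal, match it against the current input token; if it is a non-terminal N, replace it with the RHS of M[N, lookahead] (the unique production whose predict set contains the lookahead).

Stack is shown with the top on the left.

Stack    Input     Action
-------------------------
X $      ( id ) $  output X → ( X )
( X ) $  ( id ) $  match '('
X ) $    id ) $    output X → id
id ) $   id ) $    match 'id'
) $      ) $       match ')'
$        $         accept

The string is accepted.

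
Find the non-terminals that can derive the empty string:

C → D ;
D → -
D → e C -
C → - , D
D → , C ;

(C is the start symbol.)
None

There are no ε-productions, so no non-terminal can derive ε.
No non-terminals are nullable.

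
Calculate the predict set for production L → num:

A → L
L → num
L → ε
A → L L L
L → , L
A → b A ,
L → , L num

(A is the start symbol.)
{ 'num' }

PREDICT(L → num) = (FIRST(RHS) \ {ε}) ∪ (FOLLOW(L) if ε ∈ FIRST(RHS), i.e. RHS ⇒* ε)
FIRST(num) = { 'num' }
ε ∉ FIRST(num), so FOLLOW(L) is not added.
PREDICT(L → num) = { 'num' }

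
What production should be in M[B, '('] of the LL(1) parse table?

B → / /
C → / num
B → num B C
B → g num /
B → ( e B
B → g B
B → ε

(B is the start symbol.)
B → ( e B

To find M[B, '('], we find productions for B where '(' is in the predict set (PREDICT(N → α) = (FIRST(α) \ {ε}) ∪ (FOLLOW(N) if α ⇒* ε)).

Relevant sets:
  FOLLOW(B) = { $, '/' }

B → / /: PREDICT = { '/' }
B → num B C: PREDICT = { 'num' }
B → g num /: PREDICT = { 'g' }
B → ( e B: PREDICT = { '(' }
  '(' is in predict set, so this production goes in M[B, '(']
B → g B: PREDICT = { 'g' }
B → ε: PREDICT = { $, '/' }

M[B, '('] = B → ( e B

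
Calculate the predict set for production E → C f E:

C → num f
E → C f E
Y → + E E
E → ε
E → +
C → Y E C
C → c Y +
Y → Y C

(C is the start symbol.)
{ '+', 'c', 'num' }

PREDICT(E → C f E) = (FIRST(RHS) \ {ε}) ∪ (FOLLOW(E) if ε ∈ FIRST(RHS), i.e. RHS ⇒* ε)
FIRST(C) = { '+', 'c', 'num' }
FIRST(C f E) = { '+', 'c', 'num' }
ε ∉ FIRST(C f E), so FOLLOW(E) is not added.
PREDICT(E → C f E) = { '+', 'c', 'num' }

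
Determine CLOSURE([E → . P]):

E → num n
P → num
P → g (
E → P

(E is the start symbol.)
{ [E → . P], [P → . g (], [P → . num] }

Start with: [E → . P]
  [E → . P] has the dot before P: add [P → . num], [P → . g (]
No further items can be added.

CLOSURE = { [E → . P], [P → . g (], [P → . num] }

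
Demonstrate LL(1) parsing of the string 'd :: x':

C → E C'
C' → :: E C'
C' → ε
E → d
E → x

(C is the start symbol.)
Stack is shown with the top on the left.

Stack      Input     Action
---------------------------
C $        d :: x $  output C → E C'
E C' $     d :: x $  output E → d
d C' $     d :: x $  match 'd'
C' $       :: x $    output C' → :: E C'
:: E C' $  :: x $    match '::'
E C' $     x $       output E → x
x C' $     x $       match 'x'
C' $       $         output C' → ε
$          $         accept

The string is accepted.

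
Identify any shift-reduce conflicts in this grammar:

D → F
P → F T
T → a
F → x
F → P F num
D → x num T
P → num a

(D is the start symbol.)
Yes — I2: [D → F .] vs [T → . a]; I5: [F → x .] vs [D → x . num T]

A shift-reduce conflict occurs when an LR(0) state has both:
  - a complete (reduce) item [A → α .] (dot at the end), and
  - a shift item [B → β . c γ] (dot before a terminal).

Augment with D' → D and build the canonical LR(0) collection (I0 = CLOSURE({[D' → . D]}), then GOTO on every symbol after a dot until no new states appear). It has 14 states:
  I0: { [D → . F], [D → . x num T], [D' → . D], [F → . P F num], [F → . x], [P → . F T], [P → . num a] }  — shift
  I1: { [D' → D .] }  — accept
  I2: { [D → F .], [P → F . T], [T → . a] }  — shift, reduce
  I3: { [F → . P F num], [F → . x], [F → P . F num], [P → . F T], [P → . num a] }  — shift
  I4: { [P → num . a] }  — shift
  I5: { [D → x . num T], [F → x .] }  — shift, reduce
  I6: { [D → x num . T], [T → . a] }  — shift
  I7: { [D → x num T .] }  — reduce
  I8: { [T → a .] }  — reduce
  I9: { [P → num a .] }  — reduce
  I10: { [F → P F . num], [P → F . T], [T → . a] }  — shift
  I11: { [F → x .] }  — reduce
  I12: { [P → F T .] }  — reduce
  I13: { [F → P F num .] }  — reduce

I2 contains reduce item [D → F .] and shift item [T → . a] — shift-reduce conflict.
I5 contains reduce item [F → x .] and shift item [D → x . num T] — shift-reduce conflict.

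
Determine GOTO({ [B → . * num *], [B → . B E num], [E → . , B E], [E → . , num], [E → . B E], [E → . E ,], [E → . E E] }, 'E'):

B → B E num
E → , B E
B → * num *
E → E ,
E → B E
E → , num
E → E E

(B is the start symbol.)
GOTO(I, 'E') = CLOSURE({ [A → αX.β] : [A → α.Xβ] ∈ I, X = 'E' })

Items with dot before 'E', with the dot advanced:
  [E → . E ,] → [E → E . ,]
  [E → . E E] → [E → E . E]
Closure of the advanced items:
  [E → E . E] has the dot before E: add [E → . , B E], [E → . E ,], [E → . B E], [E → . , num], [E → . E E]
  [E → . B E] has the dot before B: add [B → . B E num], [B → . * num *]

GOTO = { [B → . * num *], [B → . B E num], [E → . , B E], [E → . , num], [E → . B E], [E → . E ,], [E → . E E], [E → E . ,], [E → E . E] }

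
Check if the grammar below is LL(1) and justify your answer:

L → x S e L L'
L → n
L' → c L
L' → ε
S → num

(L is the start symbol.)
No. Predict set conflict for L': { 'c' }

A grammar is LL(1) if for each non-terminal N with multiple productions, the predict sets of those productions are pairwise disjoint, where PREDICT(N → α) = (FIRST(α) \ {ε}) ∪ (FOLLOW(N) if α ⇒* ε).

Relevant sets:
  FOLLOW(L') = { $, 'c' }

For L:
  PREDICT(L → x S e L L') = { 'x' }
  PREDICT(L → n) = { 'n' }
For L':
  PREDICT(L' → c L) = { 'c' }
  PREDICT(L' → ε) = { $, 'c' }
S has a single production, so nothing to check there.

Conflict found: Predict set conflict for L': { 'c' }
The grammar is NOT LL(1).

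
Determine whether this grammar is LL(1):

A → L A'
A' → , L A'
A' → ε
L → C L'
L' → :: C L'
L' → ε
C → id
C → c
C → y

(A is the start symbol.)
A grammar is LL(1) if for each non-terminal N with multiple productions, the predict sets of those productions are pairwise disjoint, where PREDICT(N → α) = (FIRST(α) \ {ε}) ∪ (FOLLOW(N) if α ⇒* ε).

Relevant sets:
  FOLLOW(A') = { $ }
  FOLLOW(L') = { $, ',' }

For A':
  PREDICT(A' → ',' L A') = { ',' }
  PREDICT(A' → ε) = { $ }
For L':
  PREDICT(L' → :: C L') = { '::' }
  PREDICT(L' → ε) = { $, ',' }
For C:
  PREDICT(C → id) = { 'id' }
  PREDICT(C → c) = { 'c' }
  PREDICT(C → y) = { 'y' }
A, L have a single production, so nothing to check there.

All predict sets are disjoint. The grammar IS LL(1).

Answer: Yes, the grammar is LL(1).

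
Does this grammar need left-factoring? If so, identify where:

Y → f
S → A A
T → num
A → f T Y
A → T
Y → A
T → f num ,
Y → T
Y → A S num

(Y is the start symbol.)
Left-factoring is needed when two productions for the same non-terminal
share a common prefix on the right-hand side.

Productions for Y:
  Y → f
  Y → A
  Y → T
  Y → A S num
Productions for T:
  T → num
  T → f num ,
Productions for A:
  A → f T Y
  A → T

Found common prefix 'A' in productions for Y

Answer: Yes, Y has productions with common prefix 'A'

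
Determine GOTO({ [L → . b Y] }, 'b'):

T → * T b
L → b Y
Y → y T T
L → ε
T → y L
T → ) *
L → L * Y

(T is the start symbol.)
GOTO(I, 'b') = CLOSURE({ [A → αX.β] : [A → α.Xβ] ∈ I, X = 'b' })

Items with dot before 'b', with the dot advanced:
  [L → . b Y] → [L → b . Y]
Closure of the advanced items:
  [L → b . Y] has the dot before Y: add [Y → . y T T]

GOTO = { [L → b . Y], [Y → . y T T] }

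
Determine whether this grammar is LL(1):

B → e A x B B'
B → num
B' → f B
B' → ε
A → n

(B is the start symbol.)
No. Predict set conflict for B': { 'f' }

Relevant sets:
  FOLLOW(B') = { $, 'f' }

For B:
  PREDICT(B → e A x B B') = { 'e' }
  PREDICT(B → num) = { 'num' }
For B':
  PREDICT(B' → f B) = { 'f' }
  PREDICT(B' → ε) = { $, 'f' }
A has a single production, so nothing to check there.

Conflict found: Predict set conflict for B': { 'f' }
The grammar is NOT LL(1).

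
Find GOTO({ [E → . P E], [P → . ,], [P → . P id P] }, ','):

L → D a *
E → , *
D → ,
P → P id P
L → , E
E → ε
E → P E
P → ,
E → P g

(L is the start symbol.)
GOTO(I, ',') = CLOSURE({ [A → αX.β] : [A → α.Xβ] ∈ I, X = ',' })

Items with dot before ',', with the dot advanced:
  [P → . ,] → [P → , .]
Closure adds nothing (no advanced item has the dot before a non-terminal).

GOTO = { [P → , .] }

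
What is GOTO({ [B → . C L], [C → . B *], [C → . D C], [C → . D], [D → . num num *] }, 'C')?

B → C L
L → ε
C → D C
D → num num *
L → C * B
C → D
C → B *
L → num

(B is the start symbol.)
{ [B → . C L], [B → C . L], [C → . B *], [C → . D C], [C → . D], [D → . num num *], [L → . C * B], [L → . num], [L → .] }

GOTO(I, 'C') = CLOSURE({ [A → αX.β] : [A → α.Xβ] ∈ I, X = 'C' })

Items with dot before 'C', with the dot advanced:
  [B → . C L] → [B → C . L]
Closure of the advanced items:
  [B → C . L] has the dot before L: add [L → .], [L → . C * B], [L → . num]
  [L → . C * B] has the dot before C: add [C → . D C], [C → . D], [C → . B *]
  [C → . D C] has the dot before D: add [D → . num num *]
  [C → . B *] has the dot before B: add [B → . C L]

GOTO = { [B → . C L], [B → C . L], [C → . B *], [C → . D C], [C → . D], [D → . num num *], [L → . C * B], [L → . num], [L → .] }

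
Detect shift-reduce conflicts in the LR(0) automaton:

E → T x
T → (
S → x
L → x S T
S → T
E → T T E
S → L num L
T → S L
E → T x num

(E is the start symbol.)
Augment with E' → E and build the canonical LR(0) collection (I0 = CLOSURE({[E' → . E]}), then GOTO on every symbol after a dot until no new states appear). It has 19 states:
  I0: { [E → . T T E], [E → . T x num], [E → . T x], [E' → . E], [L → . x S T], [S → . L num L], [S → . T], [S → . x], [T → . (], [T → . S L] }  — shift
  I1: { [T → ( .] }  — reduce
  I2: { [E' → E .] }  — accept
  I3: { [S → L . num L] }  — shift
  I4: { [L → . x S T], [T → S . L] }  — shift
  I5: { [E → T . T E], [E → T . x num], [E → T . x], [L → . x S T], [S → . L num L], [S → . T], [S → . x], [S → T .], [T → . (], [T → . S L] }  — shift, reduce
  I6: { [L → . x S T], [L → x . S T], [S → . L num L], [S → . T], [S → . x], [S → x .], [T → . (], [T → . S L] }  — shift, reduce
  I7: { [L → . x S T], [L → x S . T], [S → . L num L], [S → . T], [S → . x], [T → . (], [T → . S L], [T → S . L] }  — shift
  I8: { [S → T .] }  — reduce
  I9: { [S → L . num L], [T → S L .] }  — shift, reduce
  I10: { [L → x S T .], [S → T .] }  — 2 reduces
  I11: { [L → . x S T], [S → L num . L] }  — shift
  I12: { [S → L num L .] }  — reduce
  I13: { [L → . x S T], [L → x . S T], [S → . L num L], [S → . T], [S → . x], [T → . (], [T → . S L] }  — shift
  I14: { [E → . T T E], [E → . T x num], [E → . T x], [E → T T . E], [L → . x S T], [S → . L num L], [S → . T], [S → . x], [S → T .], [T → . (], [T → . S L] }  — shift, reduce
  I15: { [E → T x . num], [E → T x .], [L → . x S T], [L → x . S T], [S → . L num L], [S → . T], [S → . x], [S → x .], [T → . (], [T → . S L] }  — shift, 2 reduces
  I16: { [E → T x num .] }  — reduce
  I17: { [E → T T E .] }  — reduce
  I18: { [T → S L .] }  — reduce

I5 contains reduce item [S → T .] and shift items [E → T . x], [E → T . x num], [L → . x S T], [S → . x], [T → . (] — shift-reduce conflict.
I6 contains reduce item [S → x .] and shift items [L → . x S T], [S → . x], [T → . (] — shift-reduce conflict.
I9 contains reduce item [T → S L .] and shift item [S → L . num L] — shift-reduce conflict.
I14 contains reduce item [S → T .] and shift items [L → . x S T], [S → . x], [T → . (] — shift-reduce conflict.
I15 contains reduce items [E → T x .], [S → x .] and shift items [E → T x . num], [L → . x S T], [S → . x], [T → . (] — shift-reduce conflict.

Answer: Yes — I5: [S → T .] vs [E → T . x]; I6: [S → x .] vs [L → . x S T]; I9: [T → S L .] vs [S → L . num L]; I14: [S → T .] vs [L → . x S T]; I15: [E → T x .] vs [E → T x . num]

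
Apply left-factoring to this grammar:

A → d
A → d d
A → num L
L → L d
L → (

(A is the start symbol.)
Left-factoring transforms A → αβ₁ | αβ₂ into A → αA' and A' → β₁ | β₂
(α is the longest common prefix among the alternatives). Repeat until
no nonterminal has two alternatives with a common prefix.

Round 1: A has alternatives sharing prefix 'd'. Introduce A': A → d A'
  Add: A' → ε
  Add: A' → d

No remaining common prefixes — done.

Resulting grammar:
A → d A'
A' → ε
A' → d
A → num L
L → L d
L → (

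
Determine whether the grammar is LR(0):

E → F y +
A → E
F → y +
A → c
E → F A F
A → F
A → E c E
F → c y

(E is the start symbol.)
No. Shift-reduce conflict between [A → E .] and [A → E . c E]

A grammar is LR(0) if no state in the canonical LR(0) collection has:
  - both a shift item (dot before a terminal) and a complete item (shift-reduce conflict), or
  - two or more complete items (reduce-reduce conflict; the accept item [E' → E .] counts as a complete item here).

Augment with E' → E and build the canonical LR(0) collection (I0 = CLOSURE({[E' → . E]}), then GOTO on every symbol after a dot until no new states appear). It has 16 states:
  I0: { [E → . F A F], [E → . F y +], [E' → . E], [F → . c y], [F → . y +] }  — shift
  I1: { [E' → E .] }  — accept
  I2: { [A → . E c E], [A → . E], [A → . F], [A → . c], [E → . F A F], [E → . F y +], [E → F . A F], [E → F . y +], [F → . c y], [F → . y +] }  — shift
  I3: { [F → c . y] }  — shift
  I4: { [F → y . +] }  — shift
  I5: { [F → y + .] }  — reduce
  I6: { [F → c y .] }  — reduce
  I7: { [E → F A . F], [F → . c y], [F → . y +] }  — shift
  I8: { [A → E . c E], [A → E .] }  — shift, reduce
  I9: { [A → . E c E], [A → . E], [A → . F], [A → . c], [A → F .], [E → . F A F], [E → . F y +], [E → F . A F], [E → F . y +], [F → . c y], [F → . y +] }  — shift, reduce
  I10: { [A → c .], [F → c . y] }  — shift, reduce
  I11: { [E → F y . +], [F → y . +] }  — shift
  I12: { [E → F y + .], [F → y + .] }  — 2 reduces
  I13: { [A → E c . E], [E → . F A F], [E → . F y +], [F → . c y], [F → . y +] }  — shift
  I14: { [A → E c E .] }  — reduce
  I15: { [E → F A F .] }  — reduce

Conflict in state I8:
  Shift-reduce conflict between [A → E .] and [A → E . c E]
So the grammar is NOT LR(0).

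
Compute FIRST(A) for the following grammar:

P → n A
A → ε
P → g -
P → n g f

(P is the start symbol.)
From A → ε:
  - ε-production, so ε ∈ FIRST(A)

Collecting: FIRST(A) = { ε }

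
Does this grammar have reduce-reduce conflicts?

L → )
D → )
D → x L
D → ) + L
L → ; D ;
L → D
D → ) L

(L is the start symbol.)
A reduce-reduce conflict occurs when an LR(0) state has two complete items [A → α .] and [B → β .] — both call for a reduction, and with no lookahead the parser cannot choose between them.

Augment with L' → L and build the canonical LR(0) collection (I0 = CLOSURE({[L' → . L]}), then GOTO on every symbol after a dot until no new states appear). It has 13 states:
  I0: { [D → . ) + L], [D → . ) L], [D → . )], [D → . x L], [L → . )], [L → . ; D ;], [L → . D], [L' → . L] }  — shift
  I1: { [D → ) . + L], [D → ) . L], [D → ) .], [D → . ) + L], [D → . ) L], [D → . )], [D → . x L], [L → ) .], [L → . )], [L → . ; D ;], [L → . D] }  — shift, 2 reduces
  I2: { [D → . ) + L], [D → . ) L], [D → . )], [D → . x L], [L → ; . D ;] }  — shift
  I3: { [L → D .] }  — reduce
  I4: { [L' → L .] }  — accept
  I5: { [D → . ) + L], [D → . ) L], [D → . )], [D → . x L], [D → x . L], [L → . )], [L → . ; D ;], [L → . D] }  — shift
  I6: { [D → x L .] }  — reduce
  I7: { [D → ) . + L], [D → ) . L], [D → ) .], [D → . ) + L], [D → . ) L], [D → . )], [D → . x L], [L → . )], [L → . ; D ;], [L → . D] }  — shift, reduce
  I8: { [L → ; D . ;] }  — shift
  I9: { [L → ; D ; .] }  — reduce
  I10: { [D → ) + . L], [D → . ) + L], [D → . ) L], [D → . )], [D → . x L], [L → . )], [L → . ; D ;], [L → . D] }  — shift
  I11: { [D → ) L .] }  — reduce
  I12: { [D → ) + L .] }  — reduce

I1 contains complete items [D → ) .], [L → ) .] — reduce-reduce conflict.

Answer: Yes — I1: [D → ) .] vs [L → ) .]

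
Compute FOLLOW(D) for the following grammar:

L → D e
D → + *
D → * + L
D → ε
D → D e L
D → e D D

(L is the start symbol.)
To compute FOLLOW(D), find every occurrence of D on a right-hand side N → α D β: add FIRST(β) \ {ε}, and if β is empty or nullable also add FOLLOW(N). Iterate to a fixed point.

In L → D e: D is followed by e, add FIRST(e) \ {ε} = { 'e' }
In D → D e L: D is followed by e L, add FIRST(e L) \ {ε} = { 'e' }
In D → e D D: D is followed by D, add FIRST(D) \ {ε} = { '*', '+', 'e' }
  D is nullable, so FOLLOW(D) is also included — that is the set being defined, nothing new
In D → e D D: D is at the end; this adds FOLLOW(D) to itself — nothing new

Taking the union: FOLLOW(D) = { '*', '+', 'e' }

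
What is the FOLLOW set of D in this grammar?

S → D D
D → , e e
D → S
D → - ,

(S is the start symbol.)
{ $, ',', '-' }

To compute FOLLOW(D), find every occurrence of D on a right-hand side N → α D β: add FIRST(β) \ {ε}, and if β is empty or nullable also add FOLLOW(N). Iterate to a fixed point.

In S → D D: D is followed by D, add FIRST(D) \ {ε} = { ',', '-' }
In S → D D: D is at the end, add FOLLOW(S)

The FOLLOW sets referred to above (computed the same way, to a fixed point):
  FOLLOW(S) = { $, ',', '-' }

Taking the union: FOLLOW(D) = { $, ',', '-' }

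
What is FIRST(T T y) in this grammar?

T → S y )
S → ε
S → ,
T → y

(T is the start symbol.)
FIRST sets of the non-terminals involved (from the grammar, by fixed-point iteration):
  FIRST(T) = { ',', 'y' }

To compute FIRST(T T y), process the symbols left to right:
Symbol T is a non-terminal. Add FIRST(T) \ {ε} = { ',', 'y' }
T is not nullable (ε ∉ FIRST(T)), so stop here.
FIRST(T T y) = { ',', 'y' }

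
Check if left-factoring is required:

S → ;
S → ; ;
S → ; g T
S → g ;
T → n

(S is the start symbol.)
Yes, S has productions with common prefix ';'

Left-factoring is needed when two productions for the same non-terminal
share a common prefix on the right-hand side.

Productions for S:
  S → ;
  S → ; ;
  S → ; g T
  S → g ;

Found common prefix ';' in productions for S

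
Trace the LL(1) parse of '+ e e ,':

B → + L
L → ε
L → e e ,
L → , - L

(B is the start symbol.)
Stack is shown with the top on the left.

Stack    Input      Action
--------------------------
B $      + e e , $  output B → + L
+ L $    + e e , $  match '+'
L $      e e , $    output L → e e ,
e e , $  e e , $    match 'e'
e , $    e , $      match 'e'
, $      , $        match ','
$        $          accept

The string is accepted.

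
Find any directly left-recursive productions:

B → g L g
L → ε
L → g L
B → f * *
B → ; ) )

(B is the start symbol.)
No direct left recursion

B → g L g: starts with g
L → ε: starts with ε
L → g L: starts with g
B → f * *: starts with f
B → ; ) ): starts with ';'

No direct left recursion found.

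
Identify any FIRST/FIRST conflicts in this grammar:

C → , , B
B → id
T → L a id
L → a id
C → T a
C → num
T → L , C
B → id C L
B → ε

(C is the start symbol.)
FIRST sets of the non-terminals at (or reachable through a nullable prefix from) the front of some alternative:
  FIRST(T) = { 'a' }
  FIRST(L) = { 'a' }

Productions for C:
  C → , , B: FIRST = { ',' }
  C → T a: FIRST = { 'a' }
  C → num: FIRST = { 'num' }
Productions for B:
  B → id: FIRST = { 'id' }
  B → id C L: FIRST = { 'id' }
  B → ε: FIRST = { ε }
Productions for T:
  T → L a id: FIRST = { 'a' }
  T → L , C: FIRST = { 'a' }
L has only one production, so no FIRST/FIRST conflict is possible there.

Conflict for B: B → id and B → id C L
  Overlap: { 'id' }
Conflict for T: T → L a id and T → L , C
  Overlap: { 'a' }

Answer: Yes. B → id / B → id C L on { 'id' }; T → L a id / T → L ',' C on { 'a' }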